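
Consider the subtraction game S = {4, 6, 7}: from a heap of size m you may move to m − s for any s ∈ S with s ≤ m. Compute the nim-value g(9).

Grundy values for subtraction set {4, 6, 7}:
g(0) = mex{} = 0
g(1) = mex{} = 0
g(2) = mex{} = 0
g(3) = mex{} = 0
g(4) = mex{0} = 1
g(5) = mex{0} = 1
g(6) = mex{0} = 1
g(7) = mex{0} = 1
g(8) = mex{0,1} = 2
g(9) = mex{0,1} = 2
So g(9) = 2.

2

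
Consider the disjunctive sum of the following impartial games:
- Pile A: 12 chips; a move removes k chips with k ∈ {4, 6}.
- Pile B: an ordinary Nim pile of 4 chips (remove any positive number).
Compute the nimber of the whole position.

Build the Grundy sequence for pile A with g(k) = mex{g(k−s) : s ∈ {4, 6}, s ≤ k}:
g(0) = mex{} = 0
g(1) = mex{} = 0
g(2) = mex{} = 0
g(3) = mex{} = 0
g(4) = mex{0} = 1
g(5) = mex{0} = 1
g(6) = mex{0} = 1
g(7) = mex{0} = 1
g(8) = mex{0,1} = 2
g(9) = mex{0,1} = 2
g(10) = mex{1} = 0
g(11) = mex{1} = 0
g(12) = mex{1,2} = 0
So g(12) = 0.
Pile B is a plain Nim pile of size 4, so its Grundy value is 4.
The value of a disjunctive sum is the nim-sum of the parts.
Combined value = 0 XOR 4 = 4.

4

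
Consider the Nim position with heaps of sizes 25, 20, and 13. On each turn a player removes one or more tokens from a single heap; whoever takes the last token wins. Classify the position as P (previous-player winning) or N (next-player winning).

P-position

Compute the nim-sum pairwise:
25 XOR 20 = 13
13 XOR 13 = 0
The nim-sum is 0, so this is a P-position: the player to move is in a losing position under optimal play.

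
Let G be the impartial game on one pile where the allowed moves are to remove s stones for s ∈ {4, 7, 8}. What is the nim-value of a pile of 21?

Build the Grundy sequence with g(k) = mex{g(k−s) : s ∈ {4, 7, 8}, s ≤ k}:
k:     0  1  2  3  4  5  6  7  8  9 10 11 12 13 14 15 16 17 18 19 20 21
g(k):  0  0  0  0  1  1  1  1  2  2  2  2  0  0  0  0  1  1  1  1  2  2
So g(21) = 2.

2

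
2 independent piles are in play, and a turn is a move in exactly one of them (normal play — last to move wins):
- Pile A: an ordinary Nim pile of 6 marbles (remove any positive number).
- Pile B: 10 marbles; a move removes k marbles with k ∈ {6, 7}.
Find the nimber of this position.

7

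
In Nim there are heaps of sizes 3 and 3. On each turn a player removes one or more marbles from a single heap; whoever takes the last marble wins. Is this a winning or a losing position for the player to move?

Nim-sum: 3 ⊕ 3 = 0.
The nim-sum is 0, so this is a P-position: the player to move is in a losing position under optimal play.

Losing position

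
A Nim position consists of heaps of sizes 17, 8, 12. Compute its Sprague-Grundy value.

21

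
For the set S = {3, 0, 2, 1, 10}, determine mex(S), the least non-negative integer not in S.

4

The values 0, 1, 2, 3 are all present; 4 is the first non-negative integer missing from the set.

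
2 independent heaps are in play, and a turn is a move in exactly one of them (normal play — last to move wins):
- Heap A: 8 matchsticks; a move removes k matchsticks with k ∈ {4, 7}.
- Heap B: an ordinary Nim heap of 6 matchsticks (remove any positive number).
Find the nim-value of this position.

Build the Grundy sequence for heap A with g(k) = mex{g(k−s) : s ∈ {4, 7}, s ≤ k}:
k:     0  1  2  3  4  5  6  7  8
g(k):  0  0  0  0  1  1  1  1  2
So g(8) = 2.
Heap B is a plain Nim heap of size 6, so its Grundy value is 6.
By the Sprague-Grundy theorem, the Grundy value of a sum of independent games is the XOR of the component values.
Combined value = 2 ⊕ 6 = 4.

4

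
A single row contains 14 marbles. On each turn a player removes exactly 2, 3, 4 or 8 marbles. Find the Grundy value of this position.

Build the Grundy sequence with g(k) = mex{g(k−s) : s ∈ {2, 3, 4, 8}, s ≤ k}:
g(0) = mex{} = 0
g(1) = mex{} = 0
g(2) = mex{0} = 1
g(3) = mex{0} = 1
g(4) = mex{0,1} = 2
g(5) = mex{0,1} = 2
g(6) = mex{1,2} = 0
g(7) = mex{1,2} = 0
g(8) = mex{0,2} = 1
g(9) = mex{0,2} = 1
g(10) = mex{0,1} = 2
g(11) = mex{0,1} = 2
g(12) = mex{1,2} = 0
g(13) = mex{1,2} = 0
g(14) = mex{0,2} = 1
So g(14) = 1.

1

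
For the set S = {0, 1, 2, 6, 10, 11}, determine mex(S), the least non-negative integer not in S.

3

The values 0, 1, 2 are all present; 3 is the first non-negative integer missing from the set.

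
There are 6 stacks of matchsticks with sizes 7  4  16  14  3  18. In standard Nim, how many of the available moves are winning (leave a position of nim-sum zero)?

Nim-sum: 7 XOR 4 XOR 16 XOR 14 XOR 3 XOR 18 = 12.
The overall nim-sum is X = 12. A stack of size p has a winning move iff p XOR X < p (reduce it to p XOR X).
  7: 7 XOR 12 = 11 ≥ 7 — no move.
  4: 4 XOR 12 = 8 ≥ 4 — no move.
  16: 16 XOR 12 = 28 ≥ 16 — no move.
  14: 14 XOR 12 = 2 < 14 — winning move (to 2).
  3: 3 XOR 12 = 15 ≥ 3 — no move.
  18: 18 XOR 12 = 30 ≥ 18 — no move.
That gives 1 winning move.

1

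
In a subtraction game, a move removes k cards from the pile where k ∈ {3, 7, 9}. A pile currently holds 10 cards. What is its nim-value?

3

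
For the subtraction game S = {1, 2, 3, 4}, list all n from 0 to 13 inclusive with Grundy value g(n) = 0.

0, 5, 10

Build the Grundy sequence with g(k) = mex{g(k−s) : s ∈ {1, 2, 3, 4}, s ≤ k}:
k:     0  1  2  3  4  5  6  7  8  9 10 11 12 13
g(k):  0  1  2  3  4  0  1  2  3  4  0  1  2  3
The P-positions (g = 0) in 0..13 are 0, 5, 10.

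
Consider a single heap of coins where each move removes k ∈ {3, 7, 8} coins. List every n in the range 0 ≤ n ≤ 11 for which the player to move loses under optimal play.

0, 1, 2, 6, 11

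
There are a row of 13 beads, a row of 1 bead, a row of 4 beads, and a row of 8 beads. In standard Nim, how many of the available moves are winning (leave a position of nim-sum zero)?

0

In binary:
  1101  (13)
  0001  (1)
  0100  (4)
  1000  (8)
  ----
  0000  (0)
The nim-sum is already 0, so every move leaves a nonzero nim-sum — there are no winning moves.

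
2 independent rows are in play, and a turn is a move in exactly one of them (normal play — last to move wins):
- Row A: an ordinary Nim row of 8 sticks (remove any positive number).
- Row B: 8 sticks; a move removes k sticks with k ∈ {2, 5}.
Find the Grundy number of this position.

Row A is a plain Nim row of size 8, so its Grundy value is 8.
Grundy values for row B (subtraction set {2, 5}):
k:     0  1  2  3  4  5  6  7  8
g(k):  0  0  1  1  0  2  1  0  0
So g(8) = 0.
The value of a disjunctive sum is the nim-sum of the parts.
Combined value = 8 ⊕ 0 = 8.

8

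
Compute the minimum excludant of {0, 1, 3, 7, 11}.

2

The values 0, 1 are all present; 2 is the first non-negative integer missing from the set.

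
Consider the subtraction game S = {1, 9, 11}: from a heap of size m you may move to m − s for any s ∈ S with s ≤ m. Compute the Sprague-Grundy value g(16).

0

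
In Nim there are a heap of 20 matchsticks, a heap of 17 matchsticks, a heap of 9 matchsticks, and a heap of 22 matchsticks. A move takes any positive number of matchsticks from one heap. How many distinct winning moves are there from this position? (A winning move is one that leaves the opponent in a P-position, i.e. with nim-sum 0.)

3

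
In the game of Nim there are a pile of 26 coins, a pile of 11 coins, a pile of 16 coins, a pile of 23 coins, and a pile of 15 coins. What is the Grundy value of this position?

25

Nim-sum: 26 XOR 11 XOR 16 XOR 23 XOR 15 = 25.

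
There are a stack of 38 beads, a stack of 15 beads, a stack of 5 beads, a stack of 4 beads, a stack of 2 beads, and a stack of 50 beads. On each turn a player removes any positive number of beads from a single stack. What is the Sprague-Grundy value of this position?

24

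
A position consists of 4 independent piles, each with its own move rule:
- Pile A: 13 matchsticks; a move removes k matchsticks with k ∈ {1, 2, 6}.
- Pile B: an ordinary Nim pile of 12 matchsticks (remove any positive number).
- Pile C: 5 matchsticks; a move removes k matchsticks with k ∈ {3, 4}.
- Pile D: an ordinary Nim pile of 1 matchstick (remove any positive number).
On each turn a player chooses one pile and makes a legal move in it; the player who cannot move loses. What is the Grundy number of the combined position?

Grundy values for pile A (subtraction set {1, 2, 6}):
k:     0  1  2  3  4  5  6  7  8  9 10 11 12 13
g(k):  0  1  2  0  1  2  3  0  1  2  0  1  2  3
So g(13) = 3.
Pile B is a plain Nim pile of size 12, so its Grundy value is 12.
Build the Grundy sequence for pile C with g(k) = mex{g(k−s) : s ∈ {3, 4}, s ≤ k}:
g(0) = mex{} = 0
g(1) = mex{} = 0
g(2) = mex{} = 0
g(3) = mex{0} = 1
g(4) = mex{0} = 1
g(5) = mex{0} = 1
So g(5) = 1.
Pile D is a plain Nim pile of size 1, so its Grundy value is 1.
By the Sprague-Grundy theorem, the Grundy value of a sum of independent games is the XOR of the component values.
Combined value = 3 ⊕ 12 ⊕ 1 ⊕ 1 = 15.

15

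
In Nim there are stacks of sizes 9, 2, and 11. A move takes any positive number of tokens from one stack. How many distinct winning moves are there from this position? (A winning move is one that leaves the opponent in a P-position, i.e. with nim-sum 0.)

0

Write each in binary and XOR column by column:
  1001  (9)
  0010  (2)
  1011  (11)
  ----
  0000  (0)
The nim-sum is already 0, so every move leaves a nonzero nim-sum — there are no winning moves.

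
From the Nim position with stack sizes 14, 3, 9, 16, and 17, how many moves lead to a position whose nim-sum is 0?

In binary:
  01110  (14)
  00011  (3)
  01001  (9)
  10000  (16)
  10001  (17)
  -----
  00101  (5)
The overall nim-sum is X = 5. A stack of size p has a winning move iff p XOR X < p (reduce it to p XOR X).
  14: 14 XOR 5 = 11 < 14 — winning move (to 11).
  3: 3 XOR 5 = 6 ≥ 3 — no move.
  9: 9 XOR 5 = 12 ≥ 9 — no move.
  16: 16 XOR 5 = 21 ≥ 16 — no move.
  17: 17 XOR 5 = 20 ≥ 17 — no move.
That gives 1 winning move.

1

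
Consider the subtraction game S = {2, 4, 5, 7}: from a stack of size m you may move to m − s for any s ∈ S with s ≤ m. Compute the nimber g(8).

Build the Grundy sequence with g(k) = mex{g(k−s) : s ∈ {2, 4, 5, 7}, s ≤ k}:
g(0) = mex{} = 0
g(1) = mex{} = 0
g(2) = mex{0} = 1
g(3) = mex{0} = 1
g(4) = mex{0,1} = 2
g(5) = mex{0,1} = 2
g(6) = mex{0,1,2} = 3
g(7) = mex{0,1,2} = 3
g(8) = mex{0,1,2,3} = 4
So g(8) = 4.

4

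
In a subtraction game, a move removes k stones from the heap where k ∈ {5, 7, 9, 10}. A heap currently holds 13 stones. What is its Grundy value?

2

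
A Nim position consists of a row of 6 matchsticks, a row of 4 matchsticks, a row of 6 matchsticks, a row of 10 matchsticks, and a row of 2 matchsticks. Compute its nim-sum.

12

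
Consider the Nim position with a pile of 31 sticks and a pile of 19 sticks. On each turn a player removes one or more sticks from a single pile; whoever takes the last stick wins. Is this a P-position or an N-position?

In binary:
  11111  (31)
  10011  (19)
  -----
  01100  (12)
The nim-sum is 12 ≠ 0, so this is an N-position: the player to move can win.

N-position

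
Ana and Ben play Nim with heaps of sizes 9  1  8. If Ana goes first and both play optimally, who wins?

Ben wins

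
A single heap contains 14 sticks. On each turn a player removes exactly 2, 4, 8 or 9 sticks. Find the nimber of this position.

1

Compute g(0), g(1), … for moves {2, 4, 8, 9}:
g(0) = mex{} = 0
g(1) = mex{} = 0
g(2) = mex{0} = 1
g(3) = mex{0} = 1
g(4) = mex{0,1} = 2
g(5) = mex{0,1} = 2
g(6) = mex{1,2} = 0
g(7) = mex{1,2} = 0
g(8) = mex{0,2} = 1
g(9) = mex{0,2} = 1
g(10) = mex{0,1} = 2
g(11) = mex{0,1} = 2
g(12) = mex{1,2} = 0
g(13) = mex{1,2} = 0
g(14) = mex{0,2} = 1
So g(14) = 1.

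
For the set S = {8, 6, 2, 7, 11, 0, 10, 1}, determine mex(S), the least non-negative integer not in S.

3

The values 0, 1, 2 are all present; 3 is the first non-negative integer missing from the set.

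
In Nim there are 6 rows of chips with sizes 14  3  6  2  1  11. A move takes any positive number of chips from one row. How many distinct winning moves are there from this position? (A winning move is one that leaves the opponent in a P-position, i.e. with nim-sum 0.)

Write each in binary and XOR column by column:
  1110  (14)
  0011  (3)
  0110  (6)
  0010  (2)
  0001  (1)
  1011  (11)
  ----
  0011  (3)
The overall nim-sum is X = 3. A row of size p has a winning move iff p XOR X < p (reduce it to p XOR X).
  14: 14 XOR 3 = 13 < 14 — winning move (to 13).
  3: 3 XOR 3 = 0 < 3 — winning move (to 0).
  6: 6 XOR 3 = 5 < 6 — winning move (to 5).
  2: 2 XOR 3 = 1 < 2 — winning move (to 1).
  1: 1 XOR 3 = 2 ≥ 1 — no move.
  11: 11 XOR 3 = 8 < 11 — winning move (to 8).
That gives 5 winning moves.

5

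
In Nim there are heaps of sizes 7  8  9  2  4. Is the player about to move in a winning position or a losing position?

Losing position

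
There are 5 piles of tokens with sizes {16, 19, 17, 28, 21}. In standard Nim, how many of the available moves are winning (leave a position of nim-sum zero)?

5

Compute the nim-sum pairwise:
16 ⊕ 19 = 3
3 ⊕ 17 = 18
18 ⊕ 28 = 14
14 ⊕ 21 = 27
The overall nim-sum is X = 27. A pile of size p has a winning move iff p XOR X < p (reduce it to p XOR X).
  16: 16 XOR 27 = 11 < 16 — winning move (to 11).
  19: 19 XOR 27 = 8 < 19 — winning move (to 8).
  17: 17 XOR 27 = 10 < 17 — winning move (to 10).
  28: 28 XOR 27 = 7 < 28 — winning move (to 7).
  21: 21 XOR 27 = 14 < 21 — winning move (to 14).
That gives 5 winning moves.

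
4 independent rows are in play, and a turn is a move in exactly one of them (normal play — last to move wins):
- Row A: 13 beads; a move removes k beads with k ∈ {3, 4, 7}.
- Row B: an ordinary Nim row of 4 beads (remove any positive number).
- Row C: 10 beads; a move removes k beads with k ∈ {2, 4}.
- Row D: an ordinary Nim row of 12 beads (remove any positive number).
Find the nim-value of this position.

Build the Grundy sequence for row A with g(k) = mex{g(k−s) : s ∈ {3, 4, 7}, s ≤ k}:
k:     0  1  2  3  4  5  6  7  8  9 10 11 12 13
g(k):  0  0  0  1  1  1  2  2  2  3  0  0  0  1
So g(13) = 1.
Row B is a plain Nim row of size 4, so its Grundy value is 4.
For row C, compute g(0), g(1), … with moves {2, 4}:
g(0) = mex{} = 0
g(1) = mex{} = 0
g(2) = mex{0} = 1
g(3) = mex{0} = 1
g(4) = mex{0,1} = 2
g(5) = mex{0,1} = 2
g(6) = mex{1,2} = 0
g(7) = mex{1,2} = 0
g(8) = mex{0,2} = 1
g(9) = mex{0,2} = 1
g(10) = mex{0,1} = 2
So g(10) = 2.
Row D is a plain Nim row of size 12, so its Grundy value is 12.
By the Sprague-Grundy theorem, the Grundy value of a sum of independent games is the XOR of the component values.
Combined value = 1 XOR 4 XOR 2 XOR 12 = 11.

11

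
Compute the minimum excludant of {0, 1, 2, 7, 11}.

3

The values 0, 1, 2 are all present; 3 is the first non-negative integer missing from the set.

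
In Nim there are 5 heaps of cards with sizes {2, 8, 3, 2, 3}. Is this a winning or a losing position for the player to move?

Winning position

Write each in binary and XOR column by column:
  0010  (2)
  1000  (8)
  0011  (3)
  0010  (2)
  0011  (3)
  ----
  1000  (8)
The nim-sum is 8 ≠ 0, so this is an N-position: the player to move can win.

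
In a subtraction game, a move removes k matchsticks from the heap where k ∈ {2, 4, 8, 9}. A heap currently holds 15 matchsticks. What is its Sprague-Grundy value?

1

Grundy values for subtraction set {2, 4, 8, 9}:
k:     0  1  2  3  4  5  6  7  8  9 10 11 12 13 14 15
g(k):  0  0  1  1  2  2  0  0  1  1  2  2  0  0  1  1
So g(15) = 1.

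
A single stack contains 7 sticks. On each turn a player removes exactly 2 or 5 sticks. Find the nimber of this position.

0

Compute g(0), g(1), … for moves {2, 5}:
k:     0  1  2  3  4  5  6  7
g(k):  0  0  1  1  0  2  1  0
So g(7) = 0.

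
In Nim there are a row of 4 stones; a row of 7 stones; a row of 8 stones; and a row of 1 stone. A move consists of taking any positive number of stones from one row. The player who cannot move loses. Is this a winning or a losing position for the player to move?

Winning position

Bitwise XOR of the heap sizes:
  0100  (4)
  0111  (7)
  1000  (8)
  0001  (1)
  ----
  1010  (10)
The nim-sum is 10 ≠ 0, so this is an N-position: the player to move can win.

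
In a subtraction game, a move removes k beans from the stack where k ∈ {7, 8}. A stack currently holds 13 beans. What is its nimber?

Grundy values for subtraction set {7, 8}:
g(0) = mex{} = 0
g(1) = mex{} = 0
g(2) = mex{} = 0
g(3) = mex{} = 0
g(4) = mex{} = 0
g(5) = mex{} = 0
g(6) = mex{} = 0
g(7) = mex{0} = 1
g(8) = mex{0} = 1
g(9) = mex{0} = 1
g(10) = mex{0} = 1
g(11) = mex{0} = 1
g(12) = mex{0} = 1
g(13) = mex{0} = 1
So g(13) = 1.

1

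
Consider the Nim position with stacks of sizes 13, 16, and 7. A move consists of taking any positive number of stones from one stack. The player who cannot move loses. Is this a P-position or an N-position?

N-position

In binary:
  01101  (13)
  10000  (16)
  00111  (7)
  -----
  11010  (26)
The nim-sum is 26 ≠ 0, so this is an N-position: the player to move can win.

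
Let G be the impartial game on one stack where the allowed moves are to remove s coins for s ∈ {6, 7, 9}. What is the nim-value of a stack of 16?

0

Build the Grundy sequence with g(k) = mex{g(k−s) : s ∈ {6, 7, 9}, s ≤ k}:
k:     0  1  2  3  4  5  6  7  8  9 10 11 12 13 14 15 16
g(k):  0  0  0  0  0  0  1  1  1  1  1  1  2  2  2  0  0
So g(16) = 0.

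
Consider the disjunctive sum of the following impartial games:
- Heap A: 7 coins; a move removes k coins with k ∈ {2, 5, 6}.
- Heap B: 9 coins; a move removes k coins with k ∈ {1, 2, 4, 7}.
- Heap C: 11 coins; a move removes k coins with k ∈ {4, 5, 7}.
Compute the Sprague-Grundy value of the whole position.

3

For heap A, compute g(0), g(1), … with moves {2, 5, 6}:
g(0) = mex{} = 0
g(1) = mex{} = 0
g(2) = mex{0} = 1
g(3) = mex{0} = 1
g(4) = mex{1} = 0
g(5) = mex{0,1} = 2
g(6) = mex{0} = 1
g(7) = mex{0,1,2} = 3
So g(7) = 3.
Grundy values for heap B (subtraction set {1, 2, 4, 7}):
k:     0  1  2  3  4  5  6  7  8  9
g(k):  0  1  2  0  1  2  0  1  2  0
So g(9) = 0.
Build the Grundy sequence for heap C with g(k) = mex{g(k−s) : s ∈ {4, 5, 7}, s ≤ k}:
k:     0  1  2  3  4  5  6  7  8  9 10 11
g(k):  0  0  0  0  1  1  1  1  2  2  2  0
So g(11) = 0.
The value of a disjunctive sum is the nim-sum of the parts.
Combined value = 3 ⊕ 0 ⊕ 0 = 3.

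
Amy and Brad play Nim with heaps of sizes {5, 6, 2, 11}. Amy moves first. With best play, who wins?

Amy wins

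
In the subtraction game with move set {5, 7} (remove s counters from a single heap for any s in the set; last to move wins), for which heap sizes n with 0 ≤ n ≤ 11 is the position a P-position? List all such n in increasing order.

0, 1, 2, 3, 4

Build the Grundy sequence with g(k) = mex{g(k−s) : s ∈ {5, 7}, s ≤ k}:
k:     0  1  2  3  4  5  6  7  8  9 10 11
g(k):  0  0  0  0  0  1  1  1  1  1  2  2
The P-positions (g = 0) in 0..11 are 0, 1, 2, 3, 4.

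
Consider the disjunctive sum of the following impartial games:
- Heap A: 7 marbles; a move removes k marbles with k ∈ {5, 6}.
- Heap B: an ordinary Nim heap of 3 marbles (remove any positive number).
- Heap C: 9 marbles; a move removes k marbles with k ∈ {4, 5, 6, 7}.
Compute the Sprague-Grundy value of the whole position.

0

Build the Grundy sequence for heap A with g(k) = mex{g(k−s) : s ∈ {5, 6}, s ≤ k}:
k:     0  1  2  3  4  5  6  7
g(k):  0  0  0  0  0  1  1  1
So g(7) = 1.
Heap B is a plain Nim heap of size 3, so its Grundy value is 3.
Build the Grundy sequence for heap C with g(k) = mex{g(k−s) : s ∈ {4, 5, 6, 7}, s ≤ k}:
k:     0  1  2  3  4  5  6  7  8  9
g(k):  0  0  0  0  1  1  1  1  2  2
So g(9) = 2.
The value of a disjunctive sum is the nim-sum of the parts.
Combined value = 1 ⊕ 3 ⊕ 2 = 0.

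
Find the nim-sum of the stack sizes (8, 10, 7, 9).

Bitwise XOR of the heap sizes:
  1000  (8)
  1010  (10)
  0111  (7)
  1001  (9)
  ----
  1100  (12)

12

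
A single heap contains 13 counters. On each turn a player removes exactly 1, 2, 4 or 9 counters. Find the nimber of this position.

2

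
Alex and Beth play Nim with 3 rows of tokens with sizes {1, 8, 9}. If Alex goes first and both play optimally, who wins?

Nim-sum: 1 ⊕ 8 ⊕ 9 = 0.
The nim-sum is 0, so this is a P-position: the player to move is in a losing position under optimal play; Alex is about to move from it and so loses — Beth wins.

Beth wins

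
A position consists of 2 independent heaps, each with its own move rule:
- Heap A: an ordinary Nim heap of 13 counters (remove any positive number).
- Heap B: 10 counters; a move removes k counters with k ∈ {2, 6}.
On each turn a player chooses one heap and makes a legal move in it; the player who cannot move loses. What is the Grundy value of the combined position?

Heap A is a plain Nim heap of size 13, so its Grundy value is 13.
Grundy values for heap B (subtraction set {2, 6}):
g(0) = mex{} = 0
g(1) = mex{} = 0
g(2) = mex{0} = 1
g(3) = mex{0} = 1
g(4) = mex{1} = 0
g(5) = mex{1} = 0
g(6) = mex{0} = 1
g(7) = mex{0} = 1
g(8) = mex{1} = 0
g(9) = mex{1} = 0
g(10) = mex{0} = 1
So g(10) = 1.
The value of a disjunctive sum is the nim-sum of the parts.
Combined value = 13 ⊕ 1 = 12.

12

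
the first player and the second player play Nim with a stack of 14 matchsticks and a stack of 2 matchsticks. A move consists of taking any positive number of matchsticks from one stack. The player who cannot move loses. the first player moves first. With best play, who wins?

the first player wins

Compute the nim-sum pairwise:
14 XOR 2 = 12
The nim-sum is 12 ≠ 0, so this is an N-position: the player to move can win; the first player has a winning move.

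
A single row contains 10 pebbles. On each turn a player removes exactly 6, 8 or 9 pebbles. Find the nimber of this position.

1

Compute g(0), g(1), … for moves {6, 8, 9}:
g(0) = mex{} = 0
g(1) = mex{} = 0
g(2) = mex{} = 0
g(3) = mex{} = 0
g(4) = mex{} = 0
g(5) = mex{} = 0
g(6) = mex{0} = 1
g(7) = mex{0} = 1
g(8) = mex{0} = 1
g(9) = mex{0} = 1
g(10) = mex{0} = 1
So g(10) = 1.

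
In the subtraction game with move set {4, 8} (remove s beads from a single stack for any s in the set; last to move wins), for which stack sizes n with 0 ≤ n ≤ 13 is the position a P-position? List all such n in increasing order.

0, 1, 2, 3, 12, 13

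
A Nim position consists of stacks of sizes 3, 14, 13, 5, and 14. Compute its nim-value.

11

Bitwise XOR of the heap sizes:
  0011  (3)
  1110  (14)
  1101  (13)
  0101  (5)
  1110  (14)
  ----
  1011  (11)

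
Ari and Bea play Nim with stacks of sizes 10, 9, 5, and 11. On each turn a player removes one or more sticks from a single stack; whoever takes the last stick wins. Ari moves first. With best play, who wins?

Ari wins

Write each in binary and XOR column by column:
  1010  (10)
  1001  (9)
  0101  (5)
  1011  (11)
  ----
  1101  (13)
The nim-sum is 13 ≠ 0, so this is an N-position: the player to move can win; Ari has a winning move.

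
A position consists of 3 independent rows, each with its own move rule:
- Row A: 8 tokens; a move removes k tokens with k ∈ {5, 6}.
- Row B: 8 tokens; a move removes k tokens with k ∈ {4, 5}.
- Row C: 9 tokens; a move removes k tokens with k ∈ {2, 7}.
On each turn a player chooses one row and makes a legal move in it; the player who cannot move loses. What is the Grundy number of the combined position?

Build the Grundy sequence for row A with g(k) = mex{g(k−s) : s ∈ {5, 6}, s ≤ k}:
g(0) = mex{} = 0
g(1) = mex{} = 0
g(2) = mex{} = 0
g(3) = mex{} = 0
g(4) = mex{} = 0
g(5) = mex{0} = 1
g(6) = mex{0} = 1
g(7) = mex{0} = 1
g(8) = mex{0} = 1
So g(8) = 1.
For row B, compute g(0), g(1), … with moves {4, 5}:
k:     0  1  2  3  4  5  6  7  8
g(k):  0  0  0  0  1  1  1  1  2
So g(8) = 2.
Build the Grundy sequence for row C with g(k) = mex{g(k−s) : s ∈ {2, 7}, s ≤ k}:
g(0) = mex{} = 0
g(1) = mex{} = 0
g(2) = mex{0} = 1
g(3) = mex{0} = 1
g(4) = mex{1} = 0
g(5) = mex{1} = 0
g(6) = mex{0} = 1
g(7) = mex{0} = 1
g(8) = mex{0,1} = 2
g(9) = mex{1} = 0
So g(9) = 0.
The value of a disjunctive sum is the nim-sum of the parts.
Combined value = 1 ⊕ 2 ⊕ 0 = 3.

3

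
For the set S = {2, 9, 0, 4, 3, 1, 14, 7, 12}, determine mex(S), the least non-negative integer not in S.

The values 0, 1, 2, 3, 4 are all present; 5 is the first non-negative integer missing from the set.

5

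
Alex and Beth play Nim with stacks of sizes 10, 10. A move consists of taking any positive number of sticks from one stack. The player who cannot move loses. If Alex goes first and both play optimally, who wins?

Beth wins

In binary:
  1010  (10)
  1010  (10)
  ----
  0000  (0)
The nim-sum is 0, so this is a P-position: the player to move is in a losing position under optimal play; Alex is about to move from it and so loses — Beth wins.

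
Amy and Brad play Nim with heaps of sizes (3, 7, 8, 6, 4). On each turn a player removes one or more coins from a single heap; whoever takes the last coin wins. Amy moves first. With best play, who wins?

Compute the nim-sum pairwise:
3 ^ 7 = 4
4 ^ 8 = 12
12 ^ 6 = 10
10 ^ 4 = 14
The nim-sum is 14 ≠ 0, so this is an N-position: the player to move can win; Amy has a winning move.

Amy wins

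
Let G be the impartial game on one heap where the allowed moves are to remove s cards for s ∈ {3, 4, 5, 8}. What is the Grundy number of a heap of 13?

0

Compute g(0), g(1), … for moves {3, 4, 5, 8}:
k:     0  1  2  3  4  5  6  7  8  9 10 11 12 13
g(k):  0  0  0  1  1  1  2  2  2  3  3  0  0  0
So g(13) = 0.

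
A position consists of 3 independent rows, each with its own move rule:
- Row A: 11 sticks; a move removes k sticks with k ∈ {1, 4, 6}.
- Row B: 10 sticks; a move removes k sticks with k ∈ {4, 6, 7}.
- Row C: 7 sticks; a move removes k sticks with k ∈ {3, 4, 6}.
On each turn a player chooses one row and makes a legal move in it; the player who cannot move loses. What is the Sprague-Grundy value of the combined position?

Build the Grundy sequence for row A with g(k) = mex{g(k−s) : s ∈ {1, 4, 6}, s ≤ k}:
k:     0  1  2  3  4  5  6  7  8  9 10 11
g(k):  0  1  0  1  2  0  1  0  1  2  0  1
So g(11) = 1.
Grundy values for row B (subtraction set {4, 6, 7}):
k:     0  1  2  3  4  5  6  7  8  9 10
g(k):  0  0  0  0  1  1  1  1  2  2  2
So g(10) = 2.
Grundy values for row C (subtraction set {3, 4, 6}):
g(0) = mex{} = 0
g(1) = mex{} = 0
g(2) = mex{} = 0
g(3) = mex{0} = 1
g(4) = mex{0} = 1
g(5) = mex{0} = 1
g(6) = mex{0,1} = 2
g(7) = mex{0,1} = 2
So g(7) = 2.
The value of a disjunctive sum is the nim-sum of the parts.
Combined value = 1 XOR 2 XOR 2 = 1.

1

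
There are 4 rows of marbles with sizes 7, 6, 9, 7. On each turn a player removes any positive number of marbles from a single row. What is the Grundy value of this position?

15

Nim-sum: 7 ^ 6 ^ 9 ^ 7 = 15.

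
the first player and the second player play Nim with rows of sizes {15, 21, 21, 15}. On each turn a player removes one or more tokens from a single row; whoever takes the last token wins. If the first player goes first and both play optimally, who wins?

the second player wins

Compute the nim-sum pairwise:
15 ⊕ 21 = 26
26 ⊕ 21 = 15
15 ⊕ 15 = 0
The nim-sum is 0, so this is a P-position: the player to move is in a losing position under optimal play; the first player is about to move from it and so loses — the second player wins.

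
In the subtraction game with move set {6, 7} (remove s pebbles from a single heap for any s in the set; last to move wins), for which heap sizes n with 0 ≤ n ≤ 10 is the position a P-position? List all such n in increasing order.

0, 1, 2, 3, 4, 5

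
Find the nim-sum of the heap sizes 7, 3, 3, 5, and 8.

10

Write each in binary and XOR column by column:
  0111  (7)
  0011  (3)
  0011  (3)
  0101  (5)
  1000  (8)
  ----
  1010  (10)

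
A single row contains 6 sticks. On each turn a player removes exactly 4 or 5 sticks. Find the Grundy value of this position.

1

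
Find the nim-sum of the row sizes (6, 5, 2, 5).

Compute the nim-sum pairwise:
6 ⊕ 5 = 3
3 ⊕ 2 = 1
1 ⊕ 5 = 4

4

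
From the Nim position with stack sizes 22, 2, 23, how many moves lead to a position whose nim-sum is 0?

3

Nim-sum: 22 XOR 2 XOR 23 = 3.
The overall nim-sum is X = 3. A stack of size p has a winning move iff p XOR X < p (reduce it to p XOR X).
  22: 22 XOR 3 = 21 < 22 — winning move (to 21).
  2: 2 XOR 3 = 1 < 2 — winning move (to 1).
  23: 23 XOR 3 = 20 < 23 — winning move (to 20).
That gives 3 winning moves.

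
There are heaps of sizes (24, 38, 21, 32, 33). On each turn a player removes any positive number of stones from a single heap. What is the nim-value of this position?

Compute the nim-sum pairwise:
24 ⊕ 38 = 62
62 ⊕ 21 = 43
43 ⊕ 32 = 11
11 ⊕ 33 = 42

42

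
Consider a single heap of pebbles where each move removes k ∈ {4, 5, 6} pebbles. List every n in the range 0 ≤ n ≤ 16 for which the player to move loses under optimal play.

Grundy values for subtraction set {4, 5, 6}:
k:     0  1  2  3  4  5  6  7  8  9 10 11 12 13 14 15 16
g(k):  0  0  0  0  1  1  1  1  2  2  0  0  0  0  1  1  1
The P-positions (g = 0) in 0..16 are 0, 1, 2, 3, 10, 11, 12, 13.

0, 1, 2, 3, 10, 11, 12, 13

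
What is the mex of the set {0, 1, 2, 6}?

3

The values 0, 1, 2 are all present; 3 is the first non-negative integer missing from the set.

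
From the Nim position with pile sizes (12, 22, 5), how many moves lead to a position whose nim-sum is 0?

Nim-sum: 12 ⊕ 22 ⊕ 5 = 31.
The overall nim-sum is X = 31. A pile of size p has a winning move iff p XOR X < p (reduce it to p XOR X).
  12: 12 XOR 31 = 19 ≥ 12 — no move.
  22: 22 XOR 31 = 9 < 22 — winning move (to 9).
  5: 5 XOR 31 = 26 ≥ 5 — no move.
That gives 1 winning move.

1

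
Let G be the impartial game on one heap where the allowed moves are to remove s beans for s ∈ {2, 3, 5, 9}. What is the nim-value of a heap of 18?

2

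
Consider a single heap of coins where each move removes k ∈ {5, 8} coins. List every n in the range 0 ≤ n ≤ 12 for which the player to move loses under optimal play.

0, 1, 2, 3, 4

Build the Grundy sequence with g(k) = mex{g(k−s) : s ∈ {5, 8}, s ≤ k}:
g(0) = mex{} = 0
g(1) = mex{} = 0
g(2) = mex{} = 0
g(3) = mex{} = 0
g(4) = mex{} = 0
g(5) = mex{0} = 1
g(6) = mex{0} = 1
g(7) = mex{0} = 1
g(8) = mex{0} = 1
g(9) = mex{0} = 1
g(10) = mex{0,1} = 2
g(11) = mex{0,1} = 2
g(12) = mex{0,1} = 2
The P-positions (g = 0) in 0..12 are 0, 1, 2, 3, 4.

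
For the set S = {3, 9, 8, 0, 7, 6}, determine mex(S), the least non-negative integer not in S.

0 is in the set but 1 is not, so the mex is 1.

1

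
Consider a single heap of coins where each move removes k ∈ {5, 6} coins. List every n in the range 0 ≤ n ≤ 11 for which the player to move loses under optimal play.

Compute g(0), g(1), … for moves {5, 6}:
g(0) = mex{} = 0
g(1) = mex{} = 0
g(2) = mex{} = 0
g(3) = mex{} = 0
g(4) = mex{} = 0
g(5) = mex{0} = 1
g(6) = mex{0} = 1
g(7) = mex{0} = 1
g(8) = mex{0} = 1
g(9) = mex{0} = 1
g(10) = mex{0,1} = 2
g(11) = mex{1} = 0
The P-positions (g = 0) in 0..11 are 0, 1, 2, 3, 4, 11.

0, 1, 2, 3, 4, 11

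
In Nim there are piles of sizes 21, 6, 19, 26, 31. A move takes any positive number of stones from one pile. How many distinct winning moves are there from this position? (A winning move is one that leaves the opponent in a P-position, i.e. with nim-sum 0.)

3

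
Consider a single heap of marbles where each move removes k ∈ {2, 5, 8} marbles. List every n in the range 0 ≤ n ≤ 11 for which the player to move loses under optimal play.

Compute g(0), g(1), … for moves {2, 5, 8}:
k:     0  1  2  3  4  5  6  7  8  9 10 11
g(k):  0  0  1  1  0  2  1  0  2  1  0  0
The P-positions (g = 0) in 0..11 are 0, 1, 4, 7, 10, 11.

0, 1, 4, 7, 10, 11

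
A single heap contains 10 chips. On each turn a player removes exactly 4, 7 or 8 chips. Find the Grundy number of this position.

2

Grundy values for subtraction set {4, 7, 8}:
g(0) = mex{} = 0
g(1) = mex{} = 0
g(2) = mex{} = 0
g(3) = mex{} = 0
g(4) = mex{0} = 1
g(5) = mex{0} = 1
g(6) = mex{0} = 1
g(7) = mex{0} = 1
g(8) = mex{0,1} = 2
g(9) = mex{0,1} = 2
g(10) = mex{0,1} = 2
So g(10) = 2.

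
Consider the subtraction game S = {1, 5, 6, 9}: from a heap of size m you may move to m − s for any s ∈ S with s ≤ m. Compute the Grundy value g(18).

2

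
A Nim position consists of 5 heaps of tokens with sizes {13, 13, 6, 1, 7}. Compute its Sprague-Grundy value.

Compute the nim-sum pairwise:
13 XOR 13 = 0
0 XOR 6 = 6
6 XOR 1 = 7
7 XOR 7 = 0

0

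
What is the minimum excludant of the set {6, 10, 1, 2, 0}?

3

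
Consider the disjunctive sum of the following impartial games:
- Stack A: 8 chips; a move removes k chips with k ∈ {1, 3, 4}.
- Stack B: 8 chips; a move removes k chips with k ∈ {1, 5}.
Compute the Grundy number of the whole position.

Grundy values for stack A (subtraction set {1, 3, 4}):
g(0) = mex{} = 0
g(1) = mex{0} = 1
g(2) = mex{1} = 0
g(3) = mex{0} = 1
g(4) = mex{0,1} = 2
g(5) = mex{0,1,2} = 3
g(6) = mex{0,1,3} = 2
g(7) = mex{1,2} = 0
g(8) = mex{0,2,3} = 1
So g(8) = 1.
Build the Grundy sequence for stack B with g(k) = mex{g(k−s) : s ∈ {1, 5}, s ≤ k}:
g(0) = mex{} = 0
g(1) = mex{0} = 1
g(2) = mex{1} = 0
g(3) = mex{0} = 1
g(4) = mex{1} = 0
g(5) = mex{0} = 1
g(6) = mex{1} = 0
g(7) = mex{0} = 1
g(8) = mex{1} = 0
So g(8) = 0.
By the Sprague-Grundy theorem, the Grundy value of a sum of independent games is the XOR of the component values.
Combined value = 1 XOR 0 = 1.

1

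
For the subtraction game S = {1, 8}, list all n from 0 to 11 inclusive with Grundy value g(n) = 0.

Grundy values for subtraction set {1, 8}:
k:     0  1  2  3  4  5  6  7  8  9 10 11
g(k):  0  1  0  1  0  1  0  1  2  0  1  0
The P-positions (g = 0) in 0..11 are 0, 2, 4, 6, 9, 11.

0, 2, 4, 6, 9, 11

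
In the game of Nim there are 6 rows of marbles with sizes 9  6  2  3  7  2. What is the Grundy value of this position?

11

Bitwise XOR of the heap sizes:
  1001  (9)
  0110  (6)
  0010  (2)
  0011  (3)
  0111  (7)
  0010  (2)
  ----
  1011  (11)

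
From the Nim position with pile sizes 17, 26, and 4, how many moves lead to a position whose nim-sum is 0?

Nim-sum: 17 ⊕ 26 ⊕ 4 = 15.
The overall nim-sum is X = 15. A pile of size p has a winning move iff p XOR X < p (reduce it to p XOR X).
  17: 17 XOR 15 = 30 ≥ 17 — no move.
  26: 26 XOR 15 = 21 < 26 — winning move (to 21).
  4: 4 XOR 15 = 11 ≥ 4 — no move.
That gives 1 winning move.

1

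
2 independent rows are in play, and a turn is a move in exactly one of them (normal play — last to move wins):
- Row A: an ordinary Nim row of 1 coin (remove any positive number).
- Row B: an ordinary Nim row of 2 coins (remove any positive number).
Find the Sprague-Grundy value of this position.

Row A is a plain Nim row of size 1, so its Grundy value is 1.
Row B is a plain Nim row of size 2, so its Grundy value is 2.
The value of a disjunctive sum is the nim-sum of the parts.
Combined value = 1 ⊕ 2 = 3.

3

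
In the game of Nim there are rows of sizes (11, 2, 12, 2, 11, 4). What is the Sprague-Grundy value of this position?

8

Write each in binary and XOR column by column:
  1011  (11)
  0010  (2)
  1100  (12)
  0010  (2)
  1011  (11)
  0100  (4)
  ----
  1000  (8)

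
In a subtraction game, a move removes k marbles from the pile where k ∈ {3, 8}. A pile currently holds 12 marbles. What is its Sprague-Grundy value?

Compute g(0), g(1), … for moves {3, 8}:
k:     0  1  2  3  4  5  6  7  8  9 10 11 12
g(k):  0  0  0  1  1  1  0  0  2  1  1  0  0
So g(12) = 0.

0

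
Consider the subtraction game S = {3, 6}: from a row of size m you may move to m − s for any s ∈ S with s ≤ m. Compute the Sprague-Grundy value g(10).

Compute g(0), g(1), … for moves {3, 6}:
g(0) = mex{} = 0
g(1) = mex{} = 0
g(2) = mex{} = 0
g(3) = mex{0} = 1
g(4) = mex{0} = 1
g(5) = mex{0} = 1
g(6) = mex{0,1} = 2
g(7) = mex{0,1} = 2
g(8) = mex{0,1} = 2
g(9) = mex{1,2} = 0
g(10) = mex{1,2} = 0
So g(10) = 0.

0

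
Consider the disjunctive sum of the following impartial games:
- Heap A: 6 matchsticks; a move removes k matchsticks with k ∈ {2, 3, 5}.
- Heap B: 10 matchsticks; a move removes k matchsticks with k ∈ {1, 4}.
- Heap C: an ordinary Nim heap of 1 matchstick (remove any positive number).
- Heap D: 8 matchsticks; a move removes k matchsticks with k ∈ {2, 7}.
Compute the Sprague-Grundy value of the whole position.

For heap A, compute g(0), g(1), … with moves {2, 3, 5}:
g(0) = mex{} = 0
g(1) = mex{} = 0
g(2) = mex{0} = 1
g(3) = mex{0} = 1
g(4) = mex{0,1} = 2
g(5) = mex{0,1} = 2
g(6) = mex{0,1,2} = 3
So g(6) = 3.
For heap B, compute g(0), g(1), … with moves {1, 4}:
k:     0  1  2  3  4  5  6  7  8  9 10
g(k):  0  1  0  1  2  0  1  0  1  2  0
So g(10) = 0.
Heap C is a plain Nim heap of size 1, so its Grundy value is 1.
Build the Grundy sequence for heap D with g(k) = mex{g(k−s) : s ∈ {2, 7}, s ≤ k}:
g(0) = mex{} = 0
g(1) = mex{} = 0
g(2) = mex{0} = 1
g(3) = mex{0} = 1
g(4) = mex{1} = 0
g(5) = mex{1} = 0
g(6) = mex{0} = 1
g(7) = mex{0} = 1
g(8) = mex{0,1} = 2
So g(8) = 2.
The value of a disjunctive sum is the nim-sum of the parts.
Combined value = 3 XOR 0 XOR 1 XOR 2 = 0.

0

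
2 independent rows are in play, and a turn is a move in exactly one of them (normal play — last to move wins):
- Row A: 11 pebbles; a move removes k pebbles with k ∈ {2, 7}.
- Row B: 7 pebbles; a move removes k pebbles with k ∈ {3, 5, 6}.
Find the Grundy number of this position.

Grundy values for row A (subtraction set {2, 7}):
k:     0  1  2  3  4  5  6  7  8  9 10 11
g(k):  0  0  1  1  0  0  1  1  2  0  0  1
So g(11) = 1.
Build the Grundy sequence for row B with g(k) = mex{g(k−s) : s ∈ {3, 5, 6}, s ≤ k}:
g(0) = mex{} = 0
g(1) = mex{} = 0
g(2) = mex{} = 0
g(3) = mex{0} = 1
g(4) = mex{0} = 1
g(5) = mex{0} = 1
g(6) = mex{0,1} = 2
g(7) = mex{0,1} = 2
So g(7) = 2.
By the Sprague-Grundy theorem, the Grundy value of a sum of independent games is the XOR of the component values.
Combined value = 1 ⊕ 2 = 3.

3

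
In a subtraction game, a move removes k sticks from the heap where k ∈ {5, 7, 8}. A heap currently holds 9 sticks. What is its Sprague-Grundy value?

1

Build the Grundy sequence with g(k) = mex{g(k−s) : s ∈ {5, 7, 8}, s ≤ k}:
k:     0  1  2  3  4  5  6  7  8  9
g(k):  0  0  0  0  0  1  1  1  1  1
So g(9) = 1.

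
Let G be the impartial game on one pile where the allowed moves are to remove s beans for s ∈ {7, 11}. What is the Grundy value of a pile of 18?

0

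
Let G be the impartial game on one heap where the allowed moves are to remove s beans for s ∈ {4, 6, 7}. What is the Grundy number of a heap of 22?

0

Build the Grundy sequence with g(k) = mex{g(k−s) : s ∈ {4, 6, 7}, s ≤ k}:
k:     0  1  2  3  4  5  6  7  8  9 10 11 12 13 14 15 16 17 18 19 20 21 22
g(k):  0  0  0  0  1  1  1  1  2  2  2  0  0  0  0  1  1  1  1  2  2  2  0
So g(22) = 0.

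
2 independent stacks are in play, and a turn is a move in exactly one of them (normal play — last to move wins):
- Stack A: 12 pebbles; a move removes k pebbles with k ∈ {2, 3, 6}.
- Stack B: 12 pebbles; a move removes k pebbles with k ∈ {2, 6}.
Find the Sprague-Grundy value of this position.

For stack A, compute g(0), g(1), … with moves {2, 3, 6}:
k:     0  1  2  3  4  5  6  7  8  9 10 11 12
g(k):  0  0  1  1  2  0  3  1  2  0  0  1  1
So g(12) = 1.
Grundy values for stack B (subtraction set {2, 6}):
k:     0  1  2  3  4  5  6  7  8  9 10 11 12
g(k):  0  0  1  1  0  0  1  1  0  0  1  1  0
So g(12) = 0.
The value of a disjunctive sum is the nim-sum of the parts.
Combined value = 1 ⊕ 0 = 1.

1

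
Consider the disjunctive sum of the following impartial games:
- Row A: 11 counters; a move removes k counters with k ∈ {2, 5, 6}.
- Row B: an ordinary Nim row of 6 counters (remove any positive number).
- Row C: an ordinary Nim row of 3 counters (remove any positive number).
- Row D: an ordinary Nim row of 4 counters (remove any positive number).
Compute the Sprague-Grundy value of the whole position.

1

Grundy values for row A (subtraction set {2, 5, 6}):
k:     0  1  2  3  4  5  6  7  8  9 10 11
g(k):  0  0  1  1  0  2  1  3  0  2  1  0
So g(11) = 0.
Row B is a plain Nim row of size 6, so its Grundy value is 6.
Row C is a plain Nim row of size 3, so its Grundy value is 3.
Row D is a plain Nim row of size 4, so its Grundy value is 4.
By the Sprague-Grundy theorem, the Grundy value of a sum of independent games is the XOR of the component values.
Combined value = 0 XOR 6 XOR 3 XOR 4 = 1.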